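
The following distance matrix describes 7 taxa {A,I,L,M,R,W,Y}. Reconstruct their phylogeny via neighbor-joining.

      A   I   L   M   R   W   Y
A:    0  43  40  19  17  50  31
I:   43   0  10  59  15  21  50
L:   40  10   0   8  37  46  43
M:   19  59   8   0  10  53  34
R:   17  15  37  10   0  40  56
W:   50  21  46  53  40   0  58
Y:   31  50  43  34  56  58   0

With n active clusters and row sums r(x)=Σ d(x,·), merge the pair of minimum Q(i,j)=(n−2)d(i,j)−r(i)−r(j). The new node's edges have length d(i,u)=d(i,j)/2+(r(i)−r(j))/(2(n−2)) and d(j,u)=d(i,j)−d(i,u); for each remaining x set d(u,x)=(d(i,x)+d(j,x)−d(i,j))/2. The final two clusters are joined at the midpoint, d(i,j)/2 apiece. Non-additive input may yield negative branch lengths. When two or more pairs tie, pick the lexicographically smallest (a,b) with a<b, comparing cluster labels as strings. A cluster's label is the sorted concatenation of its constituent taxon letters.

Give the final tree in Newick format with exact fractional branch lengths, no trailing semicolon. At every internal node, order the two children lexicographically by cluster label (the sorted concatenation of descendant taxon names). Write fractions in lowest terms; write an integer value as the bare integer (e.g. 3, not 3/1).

((((A:45/8,Y:203/8):57/8,((I:7/2,W:35/2):21/2,L:7):37/4):31/8,M:39/16):121/32,R:121/32)

iteration 1: select I,W (d=21, Q=-361); attach at lengths (7/2, 35/2); label the merged cluster IW
  updated: d(A,IW)=36, d(IW,L)=35/2, d(IW,M)=91/2, d(IW,R)=17, d(IW,Y)=87/2
iteration 2: select IW,L (d=35/2, Q=-235); attach at lengths (21/2, 7); label the merged cluster ILW
  updated: d(A,ILW)=117/4, d(ILW,M)=18, d(ILW,R)=73/4, d(ILW,Y)=69/2
iteration 3: select A,Y (d=31, Q=-635/4); attach at lengths (45/8, 203/8); label the merged cluster AY
  updated: d(AY,ILW)=131/8, d(AY,M)=11, d(AY,R)=21
iteration 4: select AY,ILW (d=131/8, Q=-273/4); attach at lengths (57/8, 37/4); label the merged cluster AILWY
  updated: d(AILWY,M)=101/16, d(AILWY,R)=183/16
iteration 5: select AILWY,M (d=101/16, Q=-111/4); attach at lengths (31/8, 39/16); label the merged cluster AILMWY
  updated: d(AILMWY,R)=121/16
iteration 6: select AILMWY,R (d=121/16); attach at lengths (121/32, 121/32); label the merged cluster AILMRWY
final tree: ((((A:45/8,Y:203/8):57/8,((I:7/2,W:35/2):21/2,L:7):37/4):31/8,M:39/16):121/32,R:121/32)
total length: 399/4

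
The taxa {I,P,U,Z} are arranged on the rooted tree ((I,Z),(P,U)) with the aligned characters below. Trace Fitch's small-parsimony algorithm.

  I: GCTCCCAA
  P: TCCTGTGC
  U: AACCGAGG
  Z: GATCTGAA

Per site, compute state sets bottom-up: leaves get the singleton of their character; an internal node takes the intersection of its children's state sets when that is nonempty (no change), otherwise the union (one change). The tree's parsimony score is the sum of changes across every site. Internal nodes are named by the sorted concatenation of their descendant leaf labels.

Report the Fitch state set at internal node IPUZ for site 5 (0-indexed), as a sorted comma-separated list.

site 0, node IZ: I={G} ∩ Z={G} → {G} (+0)
site 0, node PU: P={T} ∪ U={A} → {A,T} (+1)
site 0, node IPUZ: IZ={G} ∪ PU={A,T} → {A,G,T} (+1)
site 1, node IZ: I={C} ∪ Z={A} → {A,C} (+1)
site 1, node PU: P={C} ∪ U={A} → {A,C} (+1)
site 1, node IPUZ: IZ={A,C} ∩ PU={A,C} → {A,C} (+0)
site 2, node IZ: I={T} ∩ Z={T} → {T} (+0)
site 2, node PU: P={C} ∩ U={C} → {C} (+0)
site 2, node IPUZ: IZ={T} ∪ PU={C} → {C,T} (+1)
site 3, node IZ: I={C} ∩ Z={C} → {C} (+0)
site 3, node PU: P={T} ∪ U={C} → {C,T} (+1)
site 3, node IPUZ: IZ={C} ∩ PU={C,T} → {C} (+0)
site 4, node IZ: I={C} ∪ Z={T} → {C,T} (+1)
site 4, node PU: P={G} ∩ U={G} → {G} (+0)
site 4, node IPUZ: IZ={C,T} ∪ PU={G} → {C,G,T} (+1)
site 5, node IZ: I={C} ∪ Z={G} → {C,G} (+1)
site 5, node PU: P={T} ∪ U={A} → {A,T} (+1)
site 5, node IPUZ: IZ={C,G} ∪ PU={A,T} → {A,C,G,T} (+1)
site 6, node IZ: I={A} ∩ Z={A} → {A} (+0)
site 6, node PU: P={G} ∩ U={G} → {G} (+0)
site 6, node IPUZ: IZ={A} ∪ PU={G} → {A,G} (+1)
site 7, node IZ: I={A} ∩ Z={A} → {A} (+0)
site 7, node PU: P={C} ∪ U={G} → {C,G} (+1)
site 7, node IPUZ: IZ={A} ∪ PU={C,G} → {A,C,G} (+1)
per-site changes: [2, 2, 1, 1, 2, 3, 1, 2]; total = 14

A,C,G,T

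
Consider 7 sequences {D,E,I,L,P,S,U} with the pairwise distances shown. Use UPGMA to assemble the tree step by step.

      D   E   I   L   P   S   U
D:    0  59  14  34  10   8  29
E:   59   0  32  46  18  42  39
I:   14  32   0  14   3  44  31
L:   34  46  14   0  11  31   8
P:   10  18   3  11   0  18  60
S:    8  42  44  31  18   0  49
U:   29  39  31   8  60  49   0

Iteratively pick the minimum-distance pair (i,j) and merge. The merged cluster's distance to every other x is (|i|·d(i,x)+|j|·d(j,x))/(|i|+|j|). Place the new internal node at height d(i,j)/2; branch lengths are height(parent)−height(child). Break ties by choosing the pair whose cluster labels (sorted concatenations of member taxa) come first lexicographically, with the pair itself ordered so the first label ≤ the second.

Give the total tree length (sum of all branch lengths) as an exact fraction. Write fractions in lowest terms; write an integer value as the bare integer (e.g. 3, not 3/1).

step 1: merge (I,P) at d=3; branch lengths I→3/2, P→3/2; new cluster IP
  updated: d(D,IP)=12, d(E,IP)=25, d(IP,L)=25/2, d(IP,S)=31, d(IP,U)=91/2
step 2: merge (D,S) at d=8; branch lengths D→4, S→4; new cluster DS
  updated: d(DS,E)=101/2, d(DS,IP)=43/2, d(DS,L)=65/2, d(DS,U)=39
step 3: merge (L,U) at d=8; branch lengths L→4, U→4; new cluster LU
  updated: d(DS,LU)=143/4, d(E,LU)=85/2, d(IP,LU)=29
step 4: merge (DS,IP) at d=43/2; branch lengths DS→27/4, IP→37/4; new cluster DIPS
  updated: d(DIPS,E)=151/4, d(DIPS,LU)=259/8
step 5: merge (DIPS,LU) at d=259/8; branch lengths DIPS→87/16, LU→195/16; new cluster DILPSU
  updated: d(DILPSU,E)=118/3
step 6: merge (DILPSU,E) at d=118/3; branch lengths DILPSU→167/48, E→59/3; new cluster DEILPSU
final tree: ((((D:4,S:4):27/4,(I:3/2,P:3/2):37/4):87/16,(L:4,U:4):195/16):167/48,E:59/3)
total length: 3637/48

3637/48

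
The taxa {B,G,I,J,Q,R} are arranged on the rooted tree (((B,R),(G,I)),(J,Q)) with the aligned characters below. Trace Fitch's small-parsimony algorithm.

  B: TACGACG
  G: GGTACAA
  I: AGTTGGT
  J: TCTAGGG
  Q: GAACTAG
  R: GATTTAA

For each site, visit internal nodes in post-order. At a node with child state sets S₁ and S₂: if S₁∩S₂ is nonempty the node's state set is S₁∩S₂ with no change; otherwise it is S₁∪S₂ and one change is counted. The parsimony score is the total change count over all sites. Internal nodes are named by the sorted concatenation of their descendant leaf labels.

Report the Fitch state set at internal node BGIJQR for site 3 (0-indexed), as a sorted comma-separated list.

BR@0: {T} ∪ {G} = {G,T} (union, +1)
GI@0: {G} ∪ {A} = {A,G} (union, +1)
BGIR@0: {G,T} ∩ {A,G} = {G} (intersection, +0)
JQ@0: {T} ∪ {G} = {G,T} (union, +1)
BGIJQR@0: {G} ∩ {G,T} = {G} (intersection, +0)
BR@1: {A} ∩ {A} = {A} (intersection, +0)
GI@1: {G} ∩ {G} = {G} (intersection, +0)
BGIR@1: {A} ∪ {G} = {A,G} (union, +1)
JQ@1: {C} ∪ {A} = {A,C} (union, +1)
BGIJQR@1: {A,G} ∩ {A,C} = {A} (intersection, +0)
BR@2: {C} ∪ {T} = {C,T} (union, +1)
GI@2: {T} ∩ {T} = {T} (intersection, +0)
BGIR@2: {C,T} ∩ {T} = {T} (intersection, +0)
JQ@2: {T} ∪ {A} = {A,T} (union, +1)
BGIJQR@2: {T} ∩ {A,T} = {T} (intersection, +0)
BR@3: {G} ∪ {T} = {G,T} (union, +1)
GI@3: {A} ∪ {T} = {A,T} (union, +1)
BGIR@3: {G,T} ∩ {A,T} = {T} (intersection, +0)
JQ@3: {A} ∪ {C} = {A,C} (union, +1)
BGIJQR@3: {T} ∪ {A,C} = {A,C,T} (union, +1)
BR@4: {A} ∪ {T} = {A,T} (union, +1)
GI@4: {C} ∪ {G} = {C,G} (union, +1)
BGIR@4: {A,T} ∪ {C,G} = {A,C,G,T} (union, +1)
JQ@4: {G} ∪ {T} = {G,T} (union, +1)
BGIJQR@4: {A,C,G,T} ∩ {G,T} = {G,T} (intersection, +0)
BR@5: {C} ∪ {A} = {A,C} (union, +1)
GI@5: {A} ∪ {G} = {A,G} (union, +1)
BGIR@5: {A,C} ∩ {A,G} = {A} (intersection, +0)
JQ@5: {G} ∪ {A} = {A,G} (union, +1)
BGIJQR@5: {A} ∩ {A,G} = {A} (intersection, +0)
BR@6: {G} ∪ {A} = {A,G} (union, +1)
GI@6: {A} ∪ {T} = {A,T} (union, +1)
BGIR@6: {A,G} ∩ {A,T} = {A} (intersection, +0)
JQ@6: {G} ∩ {G} = {G} (intersection, +0)
BGIJQR@6: {A} ∪ {G} = {A,G} (union, +1)
per-site changes: [3, 2, 2, 4, 4, 3, 3]; total = 21

A,C,T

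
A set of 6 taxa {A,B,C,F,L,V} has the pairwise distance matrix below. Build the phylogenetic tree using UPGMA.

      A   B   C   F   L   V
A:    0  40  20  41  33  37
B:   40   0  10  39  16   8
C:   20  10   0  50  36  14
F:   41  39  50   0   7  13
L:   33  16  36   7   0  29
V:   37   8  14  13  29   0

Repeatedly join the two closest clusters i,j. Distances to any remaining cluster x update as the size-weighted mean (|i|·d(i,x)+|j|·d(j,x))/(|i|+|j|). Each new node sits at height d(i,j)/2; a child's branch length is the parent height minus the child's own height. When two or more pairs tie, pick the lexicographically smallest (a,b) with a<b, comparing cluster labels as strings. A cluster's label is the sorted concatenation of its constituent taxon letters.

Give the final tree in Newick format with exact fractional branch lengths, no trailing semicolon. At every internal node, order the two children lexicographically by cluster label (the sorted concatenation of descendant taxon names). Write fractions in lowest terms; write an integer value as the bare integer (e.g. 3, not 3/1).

1. join F+L (d=7) ⇒ FL; edges |F|=7/2, |L|=7/2
  updated: d(A,FL)=37, d(B,FL)=55/2, d(C,FL)=43, d(FL,V)=21
2. join B+V (d=8) ⇒ BV; edges |B|=4, |V|=4
  updated: d(A,BV)=77/2, d(BV,C)=12, d(BV,FL)=97/4
3. join BV+C (d=12) ⇒ BCV; edges |BV|=2, |C|=6
  updated: d(A,BCV)=97/3, d(BCV,FL)=61/2
4. join BCV+FL (d=61/2) ⇒ BCFLV; edges |BCV|=37/4, |FL|=47/4
  updated: d(A,BCFLV)=171/5
5. join A+BCFLV (d=171/5) ⇒ ABCFLV; edges |A|=171/10, |BCFLV|=37/20
final tree: (A:171/10,(((B:4,V:4):2,C:6):37/4,(F:7/2,L:7/2):47/4):37/20)
total length: 1259/20

(A:171/10,(((B:4,V:4):2,C:6):37/4,(F:7/2,L:7/2):47/4):37/20)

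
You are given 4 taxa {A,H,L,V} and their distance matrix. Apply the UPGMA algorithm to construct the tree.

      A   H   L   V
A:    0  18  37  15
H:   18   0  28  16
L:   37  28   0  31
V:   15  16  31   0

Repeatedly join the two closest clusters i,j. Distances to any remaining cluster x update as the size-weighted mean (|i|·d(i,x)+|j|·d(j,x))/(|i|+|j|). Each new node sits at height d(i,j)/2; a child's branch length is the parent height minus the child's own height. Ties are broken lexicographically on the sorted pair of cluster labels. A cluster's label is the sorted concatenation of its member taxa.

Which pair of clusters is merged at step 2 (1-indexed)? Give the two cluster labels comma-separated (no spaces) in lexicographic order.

1. join A+V (d=15) ⇒ AV; edges |A|=15/2, |V|=15/2
  updated: d(AV,H)=17, d(AV,L)=34
2. join AV+H (d=17) ⇒ AHV; edges |AV|=1, |H|=17/2
  updated: d(AHV,L)=32
3. join AHV+L (d=32) ⇒ AHLV; edges |AHV|=15/2, |L|=16
final tree: (((A:15/2,V:15/2):1,H:17/2):15/2,L:16)
total length: 48

AV,H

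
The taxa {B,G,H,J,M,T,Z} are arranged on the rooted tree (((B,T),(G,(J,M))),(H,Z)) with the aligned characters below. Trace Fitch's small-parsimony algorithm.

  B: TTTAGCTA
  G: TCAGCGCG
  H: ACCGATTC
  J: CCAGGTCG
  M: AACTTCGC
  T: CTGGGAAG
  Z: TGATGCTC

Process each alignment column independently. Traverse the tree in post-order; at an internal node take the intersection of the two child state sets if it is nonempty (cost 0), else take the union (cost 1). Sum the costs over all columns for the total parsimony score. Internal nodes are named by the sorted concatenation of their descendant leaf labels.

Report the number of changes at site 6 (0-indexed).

site 0, node BT: B={T} ∪ T={C} → {C,T} (+1)
site 0, node JM: J={C} ∪ M={A} → {A,C} (+1)
site 0, node GJM: G={T} ∪ JM={A,C} → {A,C,T} (+1)
site 0, node BGJMT: BT={C,T} ∩ GJM={A,C,T} → {C,T} (+0)
site 0, node HZ: H={A} ∪ Z={T} → {A,T} (+1)
site 0, node BGHJMTZ: BGJMT={C,T} ∩ HZ={A,T} → {T} (+0)
site 1, node BT: B={T} ∩ T={T} → {T} (+0)
site 1, node JM: J={C} ∪ M={A} → {A,C} (+1)
site 1, node GJM: G={C} ∩ JM={A,C} → {C} (+0)
site 1, node BGJMT: BT={T} ∪ GJM={C} → {C,T} (+1)
site 1, node HZ: H={C} ∪ Z={G} → {C,G} (+1)
site 1, node BGHJMTZ: BGJMT={C,T} ∩ HZ={C,G} → {C} (+0)
site 2, node BT: B={T} ∪ T={G} → {G,T} (+1)
site 2, node JM: J={A} ∪ M={C} → {A,C} (+1)
site 2, node GJM: G={A} ∩ JM={A,C} → {A} (+0)
site 2, node BGJMT: BT={G,T} ∪ GJM={A} → {A,G,T} (+1)
site 2, node HZ: H={C} ∪ Z={A} → {A,C} (+1)
site 2, node BGHJMTZ: BGJMT={A,G,T} ∩ HZ={A,C} → {A} (+0)
site 3, node BT: B={A} ∪ T={G} → {A,G} (+1)
site 3, node JM: J={G} ∪ M={T} → {G,T} (+1)
site 3, node GJM: G={G} ∩ JM={G,T} → {G} (+0)
site 3, node BGJMT: BT={A,G} ∩ GJM={G} → {G} (+0)
site 3, node HZ: H={G} ∪ Z={T} → {G,T} (+1)
site 3, node BGHJMTZ: BGJMT={G} ∩ HZ={G,T} → {G} (+0)
site 4, node BT: B={G} ∩ T={G} → {G} (+0)
site 4, node JM: J={G} ∪ M={T} → {G,T} (+1)
site 4, node GJM: G={C} ∪ JM={G,T} → {C,G,T} (+1)
site 4, node BGJMT: BT={G} ∩ GJM={C,G,T} → {G} (+0)
site 4, node HZ: H={A} ∪ Z={G} → {A,G} (+1)
site 4, node BGHJMTZ: BGJMT={G} ∩ HZ={A,G} → {G} (+0)
site 5, node BT: B={C} ∪ T={A} → {A,C} (+1)
site 5, node JM: J={T} ∪ M={C} → {C,T} (+1)
site 5, node GJM: G={G} ∪ JM={C,T} → {C,G,T} (+1)
site 5, node BGJMT: BT={A,C} ∩ GJM={C,G,T} → {C} (+0)
site 5, node HZ: H={T} ∪ Z={C} → {C,T} (+1)
site 5, node BGHJMTZ: BGJMT={C} ∩ HZ={C,T} → {C} (+0)
site 6, node BT: B={T} ∪ T={A} → {A,T} (+1)
site 6, node JM: J={C} ∪ M={G} → {C,G} (+1)
site 6, node GJM: G={C} ∩ JM={C,G} → {C} (+0)
site 6, node BGJMT: BT={A,T} ∪ GJM={C} → {A,C,T} (+1)
site 6, node HZ: H={T} ∩ Z={T} → {T} (+0)
site 6, node BGHJMTZ: BGJMT={A,C,T} ∩ HZ={T} → {T} (+0)
site 7, node BT: B={A} ∪ T={G} → {A,G} (+1)
site 7, node JM: J={G} ∪ M={C} → {C,G} (+1)
site 7, node GJM: G={G} ∩ JM={C,G} → {G} (+0)
site 7, node BGJMT: BT={A,G} ∩ GJM={G} → {G} (+0)
site 7, node HZ: H={C} ∩ Z={C} → {C} (+0)
site 7, node BGHJMTZ: BGJMT={G} ∪ HZ={C} → {C,G} (+1)
per-site changes: [4, 3, 4, 3, 3, 4, 3, 3]; total = 27

3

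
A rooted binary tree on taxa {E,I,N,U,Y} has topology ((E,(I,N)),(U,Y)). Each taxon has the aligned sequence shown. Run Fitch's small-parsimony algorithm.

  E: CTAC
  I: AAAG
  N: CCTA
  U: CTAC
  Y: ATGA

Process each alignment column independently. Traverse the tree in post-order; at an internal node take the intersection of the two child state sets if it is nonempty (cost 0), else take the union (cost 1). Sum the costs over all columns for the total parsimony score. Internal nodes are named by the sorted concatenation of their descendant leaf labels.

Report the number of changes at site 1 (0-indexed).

2

[col 0] IN: children I:{A}, N:{C} ∪→ {A,C}; cost 1
[col 0] EIN: children E:{C}, IN:{A,C} ∩→ {C}; cost 0
[col 0] UY: children U:{C}, Y:{A} ∪→ {A,C}; cost 1
[col 0] EINUY: children EIN:{C}, UY:{A,C} ∩→ {C}; cost 0
[col 1] IN: children I:{A}, N:{C} ∪→ {A,C}; cost 1
[col 1] EIN: children E:{T}, IN:{A,C} ∪→ {A,C,T}; cost 1
[col 1] UY: children U:{T}, Y:{T} ∩→ {T}; cost 0
[col 1] EINUY: children EIN:{A,C,T}, UY:{T} ∩→ {T}; cost 0
[col 2] IN: children I:{A}, N:{T} ∪→ {A,T}; cost 1
[col 2] EIN: children E:{A}, IN:{A,T} ∩→ {A}; cost 0
[col 2] UY: children U:{A}, Y:{G} ∪→ {A,G}; cost 1
[col 2] EINUY: children EIN:{A}, UY:{A,G} ∩→ {A}; cost 0
[col 3] IN: children I:{G}, N:{A} ∪→ {A,G}; cost 1
[col 3] EIN: children E:{C}, IN:{A,G} ∪→ {A,C,G}; cost 1
[col 3] UY: children U:{C}, Y:{A} ∪→ {A,C}; cost 1
[col 3] EINUY: children EIN:{A,C,G}, UY:{A,C} ∩→ {A,C}; cost 0
per-site changes: [2, 2, 2, 3]; total = 9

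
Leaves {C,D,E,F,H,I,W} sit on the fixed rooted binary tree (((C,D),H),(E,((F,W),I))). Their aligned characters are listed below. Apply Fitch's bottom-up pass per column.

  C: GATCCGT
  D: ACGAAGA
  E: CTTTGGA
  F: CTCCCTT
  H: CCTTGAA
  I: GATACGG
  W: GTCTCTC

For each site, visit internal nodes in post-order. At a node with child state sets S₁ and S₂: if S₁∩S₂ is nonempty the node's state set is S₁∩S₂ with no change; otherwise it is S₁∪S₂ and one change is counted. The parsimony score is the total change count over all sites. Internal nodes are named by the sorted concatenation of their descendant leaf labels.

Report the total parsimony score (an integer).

CD@0: {G} ∪ {A} = {A,G} (union, +1)
CDH@0: {A,G} ∪ {C} = {A,C,G} (union, +1)
FW@0: {C} ∪ {G} = {C,G} (union, +1)
FIW@0: {C,G} ∩ {G} = {G} (intersection, +0)
EFIW@0: {C} ∪ {G} = {C,G} (union, +1)
CDEFHIW@0: {A,C,G} ∩ {C,G} = {C,G} (intersection, +0)
CD@1: {A} ∪ {C} = {A,C} (union, +1)
CDH@1: {A,C} ∩ {C} = {C} (intersection, +0)
FW@1: {T} ∩ {T} = {T} (intersection, +0)
FIW@1: {T} ∪ {A} = {A,T} (union, +1)
EFIW@1: {T} ∩ {A,T} = {T} (intersection, +0)
CDEFHIW@1: {C} ∪ {T} = {C,T} (union, +1)
CD@2: {T} ∪ {G} = {G,T} (union, +1)
CDH@2: {G,T} ∩ {T} = {T} (intersection, +0)
FW@2: {C} ∩ {C} = {C} (intersection, +0)
FIW@2: {C} ∪ {T} = {C,T} (union, +1)
EFIW@2: {T} ∩ {C,T} = {T} (intersection, +0)
CDEFHIW@2: {T} ∩ {T} = {T} (intersection, +0)
CD@3: {C} ∪ {A} = {A,C} (union, +1)
CDH@3: {A,C} ∪ {T} = {A,C,T} (union, +1)
FW@3: {C} ∪ {T} = {C,T} (union, +1)
FIW@3: {C,T} ∪ {A} = {A,C,T} (union, +1)
EFIW@3: {T} ∩ {A,C,T} = {T} (intersection, +0)
CDEFHIW@3: {A,C,T} ∩ {T} = {T} (intersection, +0)
CD@4: {C} ∪ {A} = {A,C} (union, +1)
CDH@4: {A,C} ∪ {G} = {A,C,G} (union, +1)
FW@4: {C} ∩ {C} = {C} (intersection, +0)
FIW@4: {C} ∩ {C} = {C} (intersection, +0)
EFIW@4: {G} ∪ {C} = {C,G} (union, +1)
CDEFHIW@4: {A,C,G} ∩ {C,G} = {C,G} (intersection, +0)
CD@5: {G} ∩ {G} = {G} (intersection, +0)
CDH@5: {G} ∪ {A} = {A,G} (union, +1)
FW@5: {T} ∩ {T} = {T} (intersection, +0)
FIW@5: {T} ∪ {G} = {G,T} (union, +1)
EFIW@5: {G} ∩ {G,T} = {G} (intersection, +0)
CDEFHIW@5: {A,G} ∩ {G} = {G} (intersection, +0)
CD@6: {T} ∪ {A} = {A,T} (union, +1)
CDH@6: {A,T} ∩ {A} = {A} (intersection, +0)
FW@6: {T} ∪ {C} = {C,T} (union, +1)
FIW@6: {C,T} ∪ {G} = {C,G,T} (union, +1)
EFIW@6: {A} ∪ {C,G,T} = {A,C,G,T} (union, +1)
CDEFHIW@6: {A} ∩ {A,C,G,T} = {A} (intersection, +0)
per-site changes: [4, 3, 2, 4, 3, 2, 4]; total = 22

22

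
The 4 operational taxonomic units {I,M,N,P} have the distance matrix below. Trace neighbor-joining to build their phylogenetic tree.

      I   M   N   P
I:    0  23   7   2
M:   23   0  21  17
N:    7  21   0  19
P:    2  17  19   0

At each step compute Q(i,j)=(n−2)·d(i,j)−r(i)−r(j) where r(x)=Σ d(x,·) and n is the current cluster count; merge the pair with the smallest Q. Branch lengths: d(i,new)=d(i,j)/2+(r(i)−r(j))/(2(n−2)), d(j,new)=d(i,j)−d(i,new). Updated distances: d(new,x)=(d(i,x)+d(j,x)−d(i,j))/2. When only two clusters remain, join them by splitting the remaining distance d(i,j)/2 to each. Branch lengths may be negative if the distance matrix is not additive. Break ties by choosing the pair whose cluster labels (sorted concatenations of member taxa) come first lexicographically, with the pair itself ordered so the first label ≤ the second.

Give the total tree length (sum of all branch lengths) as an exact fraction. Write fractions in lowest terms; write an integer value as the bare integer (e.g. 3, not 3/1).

28

iteration 1: select I,P (d=2, Q=-66); attach at lengths (-1/2, 5/2); label the merged cluster IP
  updated: d(IP,M)=19, d(IP,N)=12
iteration 2: select IP,M (d=19, Q=-52); attach at lengths (5, 14); label the merged cluster IMP
  updated: d(IMP,N)=7
iteration 3: select IMP,N (d=7); attach at lengths (7/2, 7/2); label the merged cluster IMNP
final tree: (((I:-1/2,P:5/2):5,M:14):7/2,N:7/2)
total length: 28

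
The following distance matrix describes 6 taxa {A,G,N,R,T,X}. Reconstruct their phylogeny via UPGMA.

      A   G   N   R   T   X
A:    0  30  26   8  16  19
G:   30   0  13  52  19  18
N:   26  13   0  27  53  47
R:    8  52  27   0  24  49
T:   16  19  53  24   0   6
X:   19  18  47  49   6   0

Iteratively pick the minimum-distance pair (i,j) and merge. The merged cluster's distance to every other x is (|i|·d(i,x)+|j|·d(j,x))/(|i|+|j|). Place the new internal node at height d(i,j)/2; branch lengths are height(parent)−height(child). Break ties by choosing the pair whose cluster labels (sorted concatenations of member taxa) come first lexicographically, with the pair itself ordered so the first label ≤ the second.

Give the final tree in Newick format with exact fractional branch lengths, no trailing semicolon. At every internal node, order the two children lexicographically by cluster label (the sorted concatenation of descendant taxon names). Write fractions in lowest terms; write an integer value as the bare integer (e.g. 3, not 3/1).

(((A:4,R:4):19/2,(T:3,X:3):21/2):7/2,(G:13/2,N:13/2):21/2)

1. join T+X (d=6) ⇒ TX; edges |T|=3, |X|=3
  updated: d(A,TX)=35/2, d(G,TX)=37/2, d(N,TX)=50, d(R,TX)=73/2
2. join A+R (d=8) ⇒ AR; edges |A|=4, |R|=4
  updated: d(AR,G)=41, d(AR,N)=53/2, d(AR,TX)=27
3. join G+N (d=13) ⇒ GN; edges |G|=13/2, |N|=13/2
  updated: d(AR,GN)=135/4, d(GN,TX)=137/4
4. join AR+TX (d=27) ⇒ ARTX; edges |AR|=19/2, |TX|=21/2
  updated: d(ARTX,GN)=34
5. join ARTX+GN (d=34) ⇒ AGNRTX; edges |ARTX|=7/2, |GN|=21/2
final tree: (((A:4,R:4):19/2,(T:3,X:3):21/2):7/2,(G:13/2,N:13/2):21/2)
total length: 61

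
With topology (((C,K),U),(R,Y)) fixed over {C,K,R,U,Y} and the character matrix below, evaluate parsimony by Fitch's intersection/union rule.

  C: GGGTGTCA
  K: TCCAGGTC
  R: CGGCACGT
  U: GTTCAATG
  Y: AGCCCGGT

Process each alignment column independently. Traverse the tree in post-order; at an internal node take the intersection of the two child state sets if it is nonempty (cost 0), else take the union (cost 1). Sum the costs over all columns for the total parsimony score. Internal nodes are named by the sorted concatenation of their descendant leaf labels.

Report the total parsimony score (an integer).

20

CK@0: {G} ∪ {T} = {G,T} (union, +1)
CKU@0: {G,T} ∩ {G} = {G} (intersection, +0)
RY@0: {C} ∪ {A} = {A,C} (union, +1)
CKRUY@0: {G} ∪ {A,C} = {A,C,G} (union, +1)
CK@1: {G} ∪ {C} = {C,G} (union, +1)
CKU@1: {C,G} ∪ {T} = {C,G,T} (union, +1)
RY@1: {G} ∩ {G} = {G} (intersection, +0)
CKRUY@1: {C,G,T} ∩ {G} = {G} (intersection, +0)
CK@2: {G} ∪ {C} = {C,G} (union, +1)
CKU@2: {C,G} ∪ {T} = {C,G,T} (union, +1)
RY@2: {G} ∪ {C} = {C,G} (union, +1)
CKRUY@2: {C,G,T} ∩ {C,G} = {C,G} (intersection, +0)
CK@3: {T} ∪ {A} = {A,T} (union, +1)
CKU@3: {A,T} ∪ {C} = {A,C,T} (union, +1)
RY@3: {C} ∩ {C} = {C} (intersection, +0)
CKRUY@3: {A,C,T} ∩ {C} = {C} (intersection, +0)
CK@4: {G} ∩ {G} = {G} (intersection, +0)
CKU@4: {G} ∪ {A} = {A,G} (union, +1)
RY@4: {A} ∪ {C} = {A,C} (union, +1)
CKRUY@4: {A,G} ∩ {A,C} = {A} (intersection, +0)
CK@5: {T} ∪ {G} = {G,T} (union, +1)
CKU@5: {G,T} ∪ {A} = {A,G,T} (union, +1)
RY@5: {C} ∪ {G} = {C,G} (union, +1)
CKRUY@5: {A,G,T} ∩ {C,G} = {G} (intersection, +0)
CK@6: {C} ∪ {T} = {C,T} (union, +1)
CKU@6: {C,T} ∩ {T} = {T} (intersection, +0)
RY@6: {G} ∩ {G} = {G} (intersection, +0)
CKRUY@6: {T} ∪ {G} = {G,T} (union, +1)
CK@7: {A} ∪ {C} = {A,C} (union, +1)
CKU@7: {A,C} ∪ {G} = {A,C,G} (union, +1)
RY@7: {T} ∩ {T} = {T} (intersection, +0)
CKRUY@7: {A,C,G} ∪ {T} = {A,C,G,T} (union, +1)
per-site changes: [3, 2, 3, 2, 2, 3, 2, 3]; total = 20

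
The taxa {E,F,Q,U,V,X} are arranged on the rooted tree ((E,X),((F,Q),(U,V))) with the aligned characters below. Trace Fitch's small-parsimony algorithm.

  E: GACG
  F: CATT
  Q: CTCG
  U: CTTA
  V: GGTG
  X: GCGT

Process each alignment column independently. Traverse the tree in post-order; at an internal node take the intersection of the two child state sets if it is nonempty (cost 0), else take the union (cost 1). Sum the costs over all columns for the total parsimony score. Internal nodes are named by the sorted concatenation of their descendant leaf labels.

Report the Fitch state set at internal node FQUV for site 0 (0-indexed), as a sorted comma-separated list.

[col 0] EX: children E:{G}, X:{G} ∩→ {G}; cost 0
[col 0] FQ: children F:{C}, Q:{C} ∩→ {C}; cost 0
[col 0] UV: children U:{C}, V:{G} ∪→ {C,G}; cost 1
[col 0] FQUV: children FQ:{C}, UV:{C,G} ∩→ {C}; cost 0
[col 0] EFQUVX: children EX:{G}, FQUV:{C} ∪→ {C,G}; cost 1
[col 1] EX: children E:{A}, X:{C} ∪→ {A,C}; cost 1
[col 1] FQ: children F:{A}, Q:{T} ∪→ {A,T}; cost 1
[col 1] UV: children U:{T}, V:{G} ∪→ {G,T}; cost 1
[col 1] FQUV: children FQ:{A,T}, UV:{G,T} ∩→ {T}; cost 0
[col 1] EFQUVX: children EX:{A,C}, FQUV:{T} ∪→ {A,C,T}; cost 1
[col 2] EX: children E:{C}, X:{G} ∪→ {C,G}; cost 1
[col 2] FQ: children F:{T}, Q:{C} ∪→ {C,T}; cost 1
[col 2] UV: children U:{T}, V:{T} ∩→ {T}; cost 0
[col 2] FQUV: children FQ:{C,T}, UV:{T} ∩→ {T}; cost 0
[col 2] EFQUVX: children EX:{C,G}, FQUV:{T} ∪→ {C,G,T}; cost 1
[col 3] EX: children E:{G}, X:{T} ∪→ {G,T}; cost 1
[col 3] FQ: children F:{T}, Q:{G} ∪→ {G,T}; cost 1
[col 3] UV: children U:{A}, V:{G} ∪→ {A,G}; cost 1
[col 3] FQUV: children FQ:{G,T}, UV:{A,G} ∩→ {G}; cost 0
[col 3] EFQUVX: children EX:{G,T}, FQUV:{G} ∩→ {G}; cost 0
per-site changes: [2, 4, 3, 3]; total = 12

C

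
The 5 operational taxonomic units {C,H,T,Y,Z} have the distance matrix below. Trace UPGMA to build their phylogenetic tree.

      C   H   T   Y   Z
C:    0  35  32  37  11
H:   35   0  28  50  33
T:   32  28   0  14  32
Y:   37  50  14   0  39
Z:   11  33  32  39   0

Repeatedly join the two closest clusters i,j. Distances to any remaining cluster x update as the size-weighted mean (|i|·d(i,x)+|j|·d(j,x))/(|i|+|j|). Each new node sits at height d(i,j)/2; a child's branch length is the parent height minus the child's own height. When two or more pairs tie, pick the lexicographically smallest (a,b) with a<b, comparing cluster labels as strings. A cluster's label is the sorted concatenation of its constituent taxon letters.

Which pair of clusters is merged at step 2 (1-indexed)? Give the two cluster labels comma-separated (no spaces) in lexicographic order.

T,Y

1. join C+Z (d=11) ⇒ CZ; edges |C|=11/2, |Z|=11/2
  updated: d(CZ,H)=34, d(CZ,T)=32, d(CZ,Y)=38
2. join T+Y (d=14) ⇒ TY; edges |T|=7, |Y|=7
  updated: d(CZ,TY)=35, d(H,TY)=39
3. join CZ+H (d=34) ⇒ CHZ; edges |CZ|=23/2, |H|=17
  updated: d(CHZ,TY)=109/3
4. join CHZ+TY (d=109/3) ⇒ CHTYZ; edges |CHZ|=7/6, |TY|=67/6
final tree: (((C:11/2,Z:11/2):23/2,H:17):7/6,(T:7,Y:7):67/6)
total length: 395/6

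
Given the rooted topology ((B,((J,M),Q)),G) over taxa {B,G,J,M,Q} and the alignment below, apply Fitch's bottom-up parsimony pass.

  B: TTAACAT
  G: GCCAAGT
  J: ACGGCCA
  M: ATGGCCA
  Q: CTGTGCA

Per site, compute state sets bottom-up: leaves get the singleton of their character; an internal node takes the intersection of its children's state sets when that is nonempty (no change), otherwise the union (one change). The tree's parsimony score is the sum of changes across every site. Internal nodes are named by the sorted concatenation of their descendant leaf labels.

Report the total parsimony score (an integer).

[col 0] JM: children J:{A}, M:{A} ∩→ {A}; cost 0
[col 0] JMQ: children JM:{A}, Q:{C} ∪→ {A,C}; cost 1
[col 0] BJMQ: children B:{T}, JMQ:{A,C} ∪→ {A,C,T}; cost 1
[col 0] BGJMQ: children BJMQ:{A,C,T}, G:{G} ∪→ {A,C,G,T}; cost 1
[col 1] JM: children J:{C}, M:{T} ∪→ {C,T}; cost 1
[col 1] JMQ: children JM:{C,T}, Q:{T} ∩→ {T}; cost 0
[col 1] BJMQ: children B:{T}, JMQ:{T} ∩→ {T}; cost 0
[col 1] BGJMQ: children BJMQ:{T}, G:{C} ∪→ {C,T}; cost 1
[col 2] JM: children J:{G}, M:{G} ∩→ {G}; cost 0
[col 2] JMQ: children JM:{G}, Q:{G} ∩→ {G}; cost 0
[col 2] BJMQ: children B:{A}, JMQ:{G} ∪→ {A,G}; cost 1
[col 2] BGJMQ: children BJMQ:{A,G}, G:{C} ∪→ {A,C,G}; cost 1
[col 3] JM: children J:{G}, M:{G} ∩→ {G}; cost 0
[col 3] JMQ: children JM:{G}, Q:{T} ∪→ {G,T}; cost 1
[col 3] BJMQ: children B:{A}, JMQ:{G,T} ∪→ {A,G,T}; cost 1
[col 3] BGJMQ: children BJMQ:{A,G,T}, G:{A} ∩→ {A}; cost 0
[col 4] JM: children J:{C}, M:{C} ∩→ {C}; cost 0
[col 4] JMQ: children JM:{C}, Q:{G} ∪→ {C,G}; cost 1
[col 4] BJMQ: children B:{C}, JMQ:{C,G} ∩→ {C}; cost 0
[col 4] BGJMQ: children BJMQ:{C}, G:{A} ∪→ {A,C}; cost 1
[col 5] JM: children J:{C}, M:{C} ∩→ {C}; cost 0
[col 5] JMQ: children JM:{C}, Q:{C} ∩→ {C}; cost 0
[col 5] BJMQ: children B:{A}, JMQ:{C} ∪→ {A,C}; cost 1
[col 5] BGJMQ: children BJMQ:{A,C}, G:{G} ∪→ {A,C,G}; cost 1
[col 6] JM: children J:{A}, M:{A} ∩→ {A}; cost 0
[col 6] JMQ: children JM:{A}, Q:{A} ∩→ {A}; cost 0
[col 6] BJMQ: children B:{T}, JMQ:{A} ∪→ {A,T}; cost 1
[col 6] BGJMQ: children BJMQ:{A,T}, G:{T} ∩→ {T}; cost 0
per-site changes: [3, 2, 2, 2, 2, 2, 1]; total = 14

14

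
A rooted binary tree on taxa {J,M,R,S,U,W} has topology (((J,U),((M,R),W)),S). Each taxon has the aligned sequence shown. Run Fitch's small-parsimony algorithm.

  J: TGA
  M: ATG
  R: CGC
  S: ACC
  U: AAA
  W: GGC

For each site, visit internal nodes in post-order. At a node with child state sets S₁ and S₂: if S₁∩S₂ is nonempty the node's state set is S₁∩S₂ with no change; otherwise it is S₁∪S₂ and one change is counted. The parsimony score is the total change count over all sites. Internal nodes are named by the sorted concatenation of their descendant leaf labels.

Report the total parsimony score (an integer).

site 0, node JU: J={T} ∪ U={A} → {A,T} (+1)
site 0, node MR: M={A} ∪ R={C} → {A,C} (+1)
site 0, node MRW: MR={A,C} ∪ W={G} → {A,C,G} (+1)
site 0, node JMRUW: JU={A,T} ∩ MRW={A,C,G} → {A} (+0)
site 0, node JMRSUW: JMRUW={A} ∩ S={A} → {A} (+0)
site 1, node JU: J={G} ∪ U={A} → {A,G} (+1)
site 1, node MR: M={T} ∪ R={G} → {G,T} (+1)
site 1, node MRW: MR={G,T} ∩ W={G} → {G} (+0)
site 1, node JMRUW: JU={A,G} ∩ MRW={G} → {G} (+0)
site 1, node JMRSUW: JMRUW={G} ∪ S={C} → {C,G} (+1)
site 2, node JU: J={A} ∩ U={A} → {A} (+0)
site 2, node MR: M={G} ∪ R={C} → {C,G} (+1)
site 2, node MRW: MR={C,G} ∩ W={C} → {C} (+0)
site 2, node JMRUW: JU={A} ∪ MRW={C} → {A,C} (+1)
site 2, node JMRSUW: JMRUW={A,C} ∩ S={C} → {C} (+0)
per-site changes: [3, 3, 2]; total = 8

8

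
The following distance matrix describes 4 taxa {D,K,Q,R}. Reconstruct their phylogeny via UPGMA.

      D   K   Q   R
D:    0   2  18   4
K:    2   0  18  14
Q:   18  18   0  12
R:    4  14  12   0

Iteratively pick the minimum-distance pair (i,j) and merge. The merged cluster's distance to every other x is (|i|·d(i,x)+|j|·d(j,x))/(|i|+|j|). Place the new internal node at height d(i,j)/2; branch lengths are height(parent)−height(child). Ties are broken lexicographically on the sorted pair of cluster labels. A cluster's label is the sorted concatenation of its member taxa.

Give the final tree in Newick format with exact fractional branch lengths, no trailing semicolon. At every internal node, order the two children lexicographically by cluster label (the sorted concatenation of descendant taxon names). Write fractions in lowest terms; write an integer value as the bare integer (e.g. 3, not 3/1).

step 1: merge (D,K) at d=2; branch lengths D→1, K→1; new cluster DK
  updated: d(DK,Q)=18, d(DK,R)=9
step 2: merge (DK,R) at d=9; branch lengths DK→7/2, R→9/2; new cluster DKR
  updated: d(DKR,Q)=16
step 3: merge (DKR,Q) at d=16; branch lengths DKR→7/2, Q→8; new cluster DKQR
final tree: (((D:1,K:1):7/2,R:9/2):7/2,Q:8)
total length: 43/2

(((D:1,K:1):7/2,R:9/2):7/2,Q:8)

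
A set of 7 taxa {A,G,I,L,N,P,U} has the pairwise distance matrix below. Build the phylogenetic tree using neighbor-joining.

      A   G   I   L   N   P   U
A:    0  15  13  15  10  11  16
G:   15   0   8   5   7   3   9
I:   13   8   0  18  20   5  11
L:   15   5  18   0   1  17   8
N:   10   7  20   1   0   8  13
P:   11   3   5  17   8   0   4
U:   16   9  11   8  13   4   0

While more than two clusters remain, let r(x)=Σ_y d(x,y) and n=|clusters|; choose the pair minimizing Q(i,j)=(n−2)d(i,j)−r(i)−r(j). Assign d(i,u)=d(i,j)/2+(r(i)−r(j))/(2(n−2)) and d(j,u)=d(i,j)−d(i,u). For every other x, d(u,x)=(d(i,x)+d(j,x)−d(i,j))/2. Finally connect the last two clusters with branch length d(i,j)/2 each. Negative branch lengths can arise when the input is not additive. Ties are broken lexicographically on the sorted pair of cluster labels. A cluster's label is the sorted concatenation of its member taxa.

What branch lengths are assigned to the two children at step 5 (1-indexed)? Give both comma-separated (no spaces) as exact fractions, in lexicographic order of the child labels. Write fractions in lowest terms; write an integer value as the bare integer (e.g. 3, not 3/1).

step 1: merge (L,N) at d=1, Q=-118; branch lengths L→1, N→0; new cluster LN
  updated: d(A,LN)=12, d(G,LN)=11/2, d(I,LN)=37/2, d(LN,P)=12, d(LN,U)=10
step 2: merge (A,LN) at d=12, Q=-77; branch lengths A→57/8, LN→39/8; new cluster ALN
  updated: d(ALN,G)=17/4, d(ALN,I)=39/4, d(ALN,P)=11/2, d(ALN,U)=7
step 3: merge (ALN,G) at d=17/4, Q=-38; branch lengths ALN→5/2, G→7/4; new cluster AGLN
  updated: d(AGLN,I)=27/4, d(AGLN,P)=17/8, d(AGLN,U)=47/8
step 4: merge (AGLN,I) at d=27/4, Q=-24; branch lengths AGLN→11/8, I→43/8; new cluster AGILN
  updated: d(AGILN,P)=3/16, d(AGILN,U)=81/16
step 5: merge (AGILN,P) at d=3/16, Q=-37/4; branch lengths AGILN→5/8, P→-7/16; new cluster AGILNP
  updated: d(AGILNP,U)=71/16
step 6: merge (AGILNP,U) at d=71/16; branch lengths AGILNP→71/32, U→71/32; new cluster AGILNPU
final tree: (((((A:57/8,(L:1,N:0):39/8):5/2,G:7/4):11/8,I:43/8):5/8,P:-7/16):71/32,U:71/32)
total length: 229/8

5/8,-7/16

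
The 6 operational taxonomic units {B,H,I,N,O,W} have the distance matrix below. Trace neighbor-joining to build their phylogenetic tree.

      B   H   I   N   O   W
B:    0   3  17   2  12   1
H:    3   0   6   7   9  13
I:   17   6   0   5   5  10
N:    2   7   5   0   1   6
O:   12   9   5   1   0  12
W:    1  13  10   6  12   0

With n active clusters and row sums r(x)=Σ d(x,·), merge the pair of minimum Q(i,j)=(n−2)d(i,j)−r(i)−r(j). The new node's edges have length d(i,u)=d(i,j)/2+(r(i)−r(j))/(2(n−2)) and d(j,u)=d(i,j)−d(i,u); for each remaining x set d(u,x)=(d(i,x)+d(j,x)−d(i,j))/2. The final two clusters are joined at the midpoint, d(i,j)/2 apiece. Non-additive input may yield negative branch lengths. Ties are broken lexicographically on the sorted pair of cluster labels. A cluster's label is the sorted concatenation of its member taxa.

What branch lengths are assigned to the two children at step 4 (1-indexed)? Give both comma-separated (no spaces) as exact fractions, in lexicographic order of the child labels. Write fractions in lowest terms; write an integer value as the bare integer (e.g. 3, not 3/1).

21/16,53/16

iteration 1: select B,W (d=1, Q=-73); attach at lengths (-3/8, 11/8); label the merged cluster BW
  updated: d(BW,H)=15/2, d(BW,I)=13, d(BW,N)=7/2, d(BW,O)=23/2
iteration 2: select BW,H (d=15/2, Q=-85/2); attach at lengths (19/4, 11/4); label the merged cluster BHW
  updated: d(BHW,I)=23/4, d(BHW,N)=3/2, d(BHW,O)=13/2
iteration 3: select BHW,N (d=3/2, Q=-73/4); attach at lengths (37/16, -13/16); label the merged cluster BHNW
  updated: d(BHNW,I)=37/8, d(BHNW,O)=3
iteration 4: select BHNW,I (d=37/8, Q=-101/8); attach at lengths (21/16, 53/16); label the merged cluster BHINW
  updated: d(BHINW,O)=27/16
iteration 5: select BHINW,O (d=27/16); attach at lengths (27/32, 27/32); label the merged cluster BHINOW
final tree: (((((B:-3/8,W:11/8):19/4,H:11/4):37/16,N:-13/16):21/16,I:53/16):27/32,O:27/32)
total length: 261/16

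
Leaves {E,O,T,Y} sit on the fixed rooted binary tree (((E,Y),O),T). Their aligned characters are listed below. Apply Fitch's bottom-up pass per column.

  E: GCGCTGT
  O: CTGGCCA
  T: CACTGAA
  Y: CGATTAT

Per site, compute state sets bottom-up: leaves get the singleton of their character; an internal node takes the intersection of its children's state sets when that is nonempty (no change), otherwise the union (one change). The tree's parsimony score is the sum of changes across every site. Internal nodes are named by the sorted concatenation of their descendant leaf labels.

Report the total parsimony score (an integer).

13

[col 0] EY: children E:{G}, Y:{C} ∪→ {C,G}; cost 1
[col 0] EOY: children EY:{C,G}, O:{C} ∩→ {C}; cost 0
[col 0] EOTY: children EOY:{C}, T:{C} ∩→ {C}; cost 0
[col 1] EY: children E:{C}, Y:{G} ∪→ {C,G}; cost 1
[col 1] EOY: children EY:{C,G}, O:{T} ∪→ {C,G,T}; cost 1
[col 1] EOTY: children EOY:{C,G,T}, T:{A} ∪→ {A,C,G,T}; cost 1
[col 2] EY: children E:{G}, Y:{A} ∪→ {A,G}; cost 1
[col 2] EOY: children EY:{A,G}, O:{G} ∩→ {G}; cost 0
[col 2] EOTY: children EOY:{G}, T:{C} ∪→ {C,G}; cost 1
[col 3] EY: children E:{C}, Y:{T} ∪→ {C,T}; cost 1
[col 3] EOY: children EY:{C,T}, O:{G} ∪→ {C,G,T}; cost 1
[col 3] EOTY: children EOY:{C,G,T}, T:{T} ∩→ {T}; cost 0
[col 4] EY: children E:{T}, Y:{T} ∩→ {T}; cost 0
[col 4] EOY: children EY:{T}, O:{C} ∪→ {C,T}; cost 1
[col 4] EOTY: children EOY:{C,T}, T:{G} ∪→ {C,G,T}; cost 1
[col 5] EY: children E:{G}, Y:{A} ∪→ {A,G}; cost 1
[col 5] EOY: children EY:{A,G}, O:{C} ∪→ {A,C,G}; cost 1
[col 5] EOTY: children EOY:{A,C,G}, T:{A} ∩→ {A}; cost 0
[col 6] EY: children E:{T}, Y:{T} ∩→ {T}; cost 0
[col 6] EOY: children EY:{T}, O:{A} ∪→ {A,T}; cost 1
[col 6] EOTY: children EOY:{A,T}, T:{A} ∩→ {A}; cost 0
per-site changes: [1, 3, 2, 2, 2, 2, 1]; total = 13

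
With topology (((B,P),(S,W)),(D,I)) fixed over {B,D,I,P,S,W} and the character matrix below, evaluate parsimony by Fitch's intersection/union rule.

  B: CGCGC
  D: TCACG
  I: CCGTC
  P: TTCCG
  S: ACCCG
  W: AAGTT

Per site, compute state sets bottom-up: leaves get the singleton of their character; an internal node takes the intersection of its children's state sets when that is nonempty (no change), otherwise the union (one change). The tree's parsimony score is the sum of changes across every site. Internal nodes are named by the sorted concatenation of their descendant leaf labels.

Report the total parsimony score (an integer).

15

BP@0: {C} ∪ {T} = {C,T} (union, +1)
SW@0: {A} ∩ {A} = {A} (intersection, +0)
BPSW@0: {C,T} ∪ {A} = {A,C,T} (union, +1)
DI@0: {T} ∪ {C} = {C,T} (union, +1)
BDIPSW@0: {A,C,T} ∩ {C,T} = {C,T} (intersection, +0)
BP@1: {G} ∪ {T} = {G,T} (union, +1)
SW@1: {C} ∪ {A} = {A,C} (union, +1)
BPSW@1: {G,T} ∪ {A,C} = {A,C,G,T} (union, +1)
DI@1: {C} ∩ {C} = {C} (intersection, +0)
BDIPSW@1: {A,C,G,T} ∩ {C} = {C} (intersection, +0)
BP@2: {C} ∩ {C} = {C} (intersection, +0)
SW@2: {C} ∪ {G} = {C,G} (union, +1)
BPSW@2: {C} ∩ {C,G} = {C} (intersection, +0)
DI@2: {A} ∪ {G} = {A,G} (union, +1)
BDIPSW@2: {C} ∪ {A,G} = {A,C,G} (union, +1)
BP@3: {G} ∪ {C} = {C,G} (union, +1)
SW@3: {C} ∪ {T} = {C,T} (union, +1)
BPSW@3: {C,G} ∩ {C,T} = {C} (intersection, +0)
DI@3: {C} ∪ {T} = {C,T} (union, +1)
BDIPSW@3: {C} ∩ {C,T} = {C} (intersection, +0)
BP@4: {C} ∪ {G} = {C,G} (union, +1)
SW@4: {G} ∪ {T} = {G,T} (union, +1)
BPSW@4: {C,G} ∩ {G,T} = {G} (intersection, +0)
DI@4: {G} ∪ {C} = {C,G} (union, +1)
BDIPSW@4: {G} ∩ {C,G} = {G} (intersection, +0)
per-site changes: [3, 3, 3, 3, 3]; total = 15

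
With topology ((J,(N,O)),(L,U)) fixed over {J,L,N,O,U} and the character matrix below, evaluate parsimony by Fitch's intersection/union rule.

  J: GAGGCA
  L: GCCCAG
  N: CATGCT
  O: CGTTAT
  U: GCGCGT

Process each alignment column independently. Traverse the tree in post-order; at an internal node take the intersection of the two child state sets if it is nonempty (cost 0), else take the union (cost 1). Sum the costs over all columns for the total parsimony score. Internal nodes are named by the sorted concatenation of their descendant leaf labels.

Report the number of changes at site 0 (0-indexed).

1

[col 0] NO: children N:{C}, O:{C} ∩→ {C}; cost 0
[col 0] JNO: children J:{G}, NO:{C} ∪→ {C,G}; cost 1
[col 0] LU: children L:{G}, U:{G} ∩→ {G}; cost 0
[col 0] JLNOU: children JNO:{C,G}, LU:{G} ∩→ {G}; cost 0
[col 1] NO: children N:{A}, O:{G} ∪→ {A,G}; cost 1
[col 1] JNO: children J:{A}, NO:{A,G} ∩→ {A}; cost 0
[col 1] LU: children L:{C}, U:{C} ∩→ {C}; cost 0
[col 1] JLNOU: children JNO:{A}, LU:{C} ∪→ {A,C}; cost 1
[col 2] NO: children N:{T}, O:{T} ∩→ {T}; cost 0
[col 2] JNO: children J:{G}, NO:{T} ∪→ {G,T}; cost 1
[col 2] LU: children L:{C}, U:{G} ∪→ {C,G}; cost 1
[col 2] JLNOU: children JNO:{G,T}, LU:{C,G} ∩→ {G}; cost 0
[col 3] NO: children N:{G}, O:{T} ∪→ {G,T}; cost 1
[col 3] JNO: children J:{G}, NO:{G,T} ∩→ {G}; cost 0
[col 3] LU: children L:{C}, U:{C} ∩→ {C}; cost 0
[col 3] JLNOU: children JNO:{G}, LU:{C} ∪→ {C,G}; cost 1
[col 4] NO: children N:{C}, O:{A} ∪→ {A,C}; cost 1
[col 4] JNO: children J:{C}, NO:{A,C} ∩→ {C}; cost 0
[col 4] LU: children L:{A}, U:{G} ∪→ {A,G}; cost 1
[col 4] JLNOU: children JNO:{C}, LU:{A,G} ∪→ {A,C,G}; cost 1
[col 5] NO: children N:{T}, O:{T} ∩→ {T}; cost 0
[col 5] JNO: children J:{A}, NO:{T} ∪→ {A,T}; cost 1
[col 5] LU: children L:{G}, U:{T} ∪→ {G,T}; cost 1
[col 5] JLNOU: children JNO:{A,T}, LU:{G,T} ∩→ {T}; cost 0
per-site changes: [1, 2, 2, 2, 3, 2]; total = 12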